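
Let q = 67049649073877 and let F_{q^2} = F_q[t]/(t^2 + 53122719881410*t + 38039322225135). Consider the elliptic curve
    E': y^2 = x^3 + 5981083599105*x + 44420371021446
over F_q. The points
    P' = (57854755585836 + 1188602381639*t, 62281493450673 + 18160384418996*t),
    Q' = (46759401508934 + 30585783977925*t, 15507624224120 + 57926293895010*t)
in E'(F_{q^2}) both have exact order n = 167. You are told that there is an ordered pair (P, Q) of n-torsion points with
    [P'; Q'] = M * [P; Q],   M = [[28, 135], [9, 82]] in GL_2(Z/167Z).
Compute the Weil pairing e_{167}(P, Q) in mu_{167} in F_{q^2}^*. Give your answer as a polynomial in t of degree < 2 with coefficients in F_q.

14201225468070 + 11401076245615*t

The 167-Weil pairing on E[167] over F_{67049649073877} is alternating-bilinear: e_{167}(P',Q') = e_{167}(P,Q)^det(M).
Inverting 79 mod 167: 74. Thus e_{167}(P,Q) = e(P',Q')^{74}.
n = 167 = (10100111)_2 (8 bits, wt 5); accumulate f_{167,P'}(Q'+S)/f_{167,P'}(S) along the 7-step ladder.
Miller gives e_{167}(P',Q') = 10126492951239 + 64808850586565*t in F_{67049649073877^2}.
Hence e(P,Q) = 14201225468070 + 11401076245615*t in F_{67049649073877^2}^*.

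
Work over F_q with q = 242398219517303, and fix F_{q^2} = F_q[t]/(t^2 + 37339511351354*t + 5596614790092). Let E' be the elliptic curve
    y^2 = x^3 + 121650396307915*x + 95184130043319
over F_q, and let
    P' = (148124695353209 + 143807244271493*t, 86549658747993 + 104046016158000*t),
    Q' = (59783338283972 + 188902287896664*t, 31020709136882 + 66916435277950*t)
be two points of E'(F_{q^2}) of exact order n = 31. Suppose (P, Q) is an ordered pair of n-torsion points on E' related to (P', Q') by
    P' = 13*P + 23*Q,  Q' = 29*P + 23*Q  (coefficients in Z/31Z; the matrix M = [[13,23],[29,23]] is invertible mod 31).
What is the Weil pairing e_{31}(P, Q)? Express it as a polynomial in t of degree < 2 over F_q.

205419281036871 + 153287668233182*t

Since e_{31}(P,P)=e_{31}(Q,Q)=1 and e_{31}(Q,P)=e_{31}(P,Q)^{-1}, expanding e_{31}(13*P + 23*Q,29*P + 23*Q) leaves e(P,Q)^det(M).
det M = 13*23 - 23*29 = -368 = 4 (mod 31); 4^{-1} = 8 (mod 31).
Miller loop for e_{31} over F_{242398219517303^2}: bits of 31 = 11111; 4 double steps + 4 add steps, l/v at each.
f_P(D_Q)/f_Q(D_P) = 73166907877174 + 3278010176136*t.
Finally e_{31}(P,Q) = 205419281036871 + 153287668233182*t.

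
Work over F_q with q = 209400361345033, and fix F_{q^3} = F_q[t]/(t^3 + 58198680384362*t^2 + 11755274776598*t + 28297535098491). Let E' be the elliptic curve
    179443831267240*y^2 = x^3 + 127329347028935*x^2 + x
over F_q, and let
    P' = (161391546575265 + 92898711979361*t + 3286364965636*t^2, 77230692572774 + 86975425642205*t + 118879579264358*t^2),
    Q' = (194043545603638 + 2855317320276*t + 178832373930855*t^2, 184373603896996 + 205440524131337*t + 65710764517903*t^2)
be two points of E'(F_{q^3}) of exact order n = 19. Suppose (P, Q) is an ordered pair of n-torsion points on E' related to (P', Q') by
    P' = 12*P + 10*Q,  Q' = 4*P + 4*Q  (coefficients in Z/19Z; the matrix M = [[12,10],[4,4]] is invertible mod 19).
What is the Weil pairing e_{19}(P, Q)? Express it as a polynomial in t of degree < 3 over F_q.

80115902629845 + 137450574309842*t + 127120291603620*t^2

e_{19} is bilinear + alternating on E[19], so e_{19}(12*P + 10*Q, 4*P + 4*Q) = e_{19}(P,Q)^(12*4-10*4).
12*4 - 10*4 = 8; reduced mod 19: det = 8, inverse 12.
Set x_W=76145759619413*u+189388136532097, y_W=76145759619413*v; then E': y_W^2=x_W^3+157026169303885*x_W+12709485295290.
Double-and-add over 10011: 5-1 doublings, 3-1 additions; each step l_{T,T}/v_{2T} or l_{T,P'}/v at Q'+S for random S.
So e_{19}(P',Q') = 144883841658745 + 159154927081845*t + 100010521617883*t^2.
Hence e(P,Q) = 80115902629845 + 137450574309842*t + 127120291603620*t^2 in F_{209400361345033^3}^*.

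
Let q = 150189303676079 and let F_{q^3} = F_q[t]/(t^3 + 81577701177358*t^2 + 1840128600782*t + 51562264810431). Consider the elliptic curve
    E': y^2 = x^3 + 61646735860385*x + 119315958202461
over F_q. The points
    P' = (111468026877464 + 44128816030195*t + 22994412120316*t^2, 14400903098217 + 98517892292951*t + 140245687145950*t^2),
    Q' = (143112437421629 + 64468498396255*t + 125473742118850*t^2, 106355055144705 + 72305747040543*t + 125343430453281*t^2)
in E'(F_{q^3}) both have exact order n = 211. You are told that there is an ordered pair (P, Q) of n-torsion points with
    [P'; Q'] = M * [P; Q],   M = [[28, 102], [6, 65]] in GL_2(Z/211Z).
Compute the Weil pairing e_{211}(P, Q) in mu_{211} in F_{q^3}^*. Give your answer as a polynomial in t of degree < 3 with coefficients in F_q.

101196799853701 + 73138084660220*t + 57918118802709*t^2

Under M = [[28,102],[6,65]] in GL_2(Z/211), e_{211}(P',Q') = e_{211}(P,Q)^(28*65-102*6 mod 211).
So e_{211}(P,Q) = e_{211}(P',Q')^{40}, since 153*40 = 1 mod 211.
Run Miller on y^2=x^3+61646735860385*x+119315958202461 over F_{150189303676079}: ladder 11010011 (8 bits); e = f_P(D_Q)/f_Q(D_P).
Result: e(P',Q') = 11257922026590 + 113629196852405*t + 58401157030494*t^2.
(11257922026590 + 113629196852405*t + 58401157030494*t^2)^{40} mod (150189303676079,f) = 101196799853701 + 73138084660220*t + 57918118802709*t^2.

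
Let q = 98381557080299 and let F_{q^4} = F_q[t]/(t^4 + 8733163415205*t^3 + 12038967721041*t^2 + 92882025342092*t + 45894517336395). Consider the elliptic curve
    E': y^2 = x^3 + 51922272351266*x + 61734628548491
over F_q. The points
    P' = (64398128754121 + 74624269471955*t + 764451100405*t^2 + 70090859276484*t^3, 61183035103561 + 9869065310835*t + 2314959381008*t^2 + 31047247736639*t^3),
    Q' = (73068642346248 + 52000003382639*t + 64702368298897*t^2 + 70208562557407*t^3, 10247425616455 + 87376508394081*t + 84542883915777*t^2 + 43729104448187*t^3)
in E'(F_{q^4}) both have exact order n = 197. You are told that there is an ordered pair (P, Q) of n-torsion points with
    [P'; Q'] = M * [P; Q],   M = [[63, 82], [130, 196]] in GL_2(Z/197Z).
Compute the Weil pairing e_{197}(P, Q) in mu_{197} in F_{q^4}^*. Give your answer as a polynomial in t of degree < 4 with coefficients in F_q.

50755375256193 + 78439842196851*t + 71822522716545*t^2 + 21868576858101*t^3

e_{197}(aP+bQ,cP+dQ) = e_{197}(P,Q)^(ad-bc); with (a,b,c,d)=(63,82,130,196) this gives the det-197 law.
Hence e(P,Q) = e(P',Q')^{146} where 146 = 112^{-1} mod 197.
Build f_{197,P'} and f_{197,Q'} via the 8-bit ladder of 197=11000101_2; evaluate at shifted divisors; quotient in F_{98381557080299^4}.
e_{197}(P',Q') = 69801781233247 + 28618579800007*t + 92051428644578*t^2 + 91410391376892*t^3.
e_{197}(P,Q) = (69801781233247 + 28618579800007*t + 92051428644578*t^2 + 91410391376892*t^3)^{146} = 50755375256193 + 78439842196851*t + 71822522716545*t^2 + 21868576858101*t^3.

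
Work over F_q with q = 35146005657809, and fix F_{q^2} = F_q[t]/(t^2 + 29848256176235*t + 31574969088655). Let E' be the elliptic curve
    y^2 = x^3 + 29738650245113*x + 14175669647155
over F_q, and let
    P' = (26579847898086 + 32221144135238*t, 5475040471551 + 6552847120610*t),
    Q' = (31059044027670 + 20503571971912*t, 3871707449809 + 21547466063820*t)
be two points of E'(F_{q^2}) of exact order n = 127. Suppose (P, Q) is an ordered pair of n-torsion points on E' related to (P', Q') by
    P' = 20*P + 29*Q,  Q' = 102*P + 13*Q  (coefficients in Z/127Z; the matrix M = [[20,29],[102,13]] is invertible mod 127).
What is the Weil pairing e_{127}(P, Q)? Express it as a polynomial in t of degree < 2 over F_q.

20576923201882 + 12029109719902*t

Since e_{127}(P,P)=e_{127}(Q,Q)=1 and e_{127}(Q,P)=e_{127}(P,Q)^{-1}, expanding e_{127}(20*P + 29*Q,102*P + 13*Q) leaves e(P,Q)^det(M).
det M = 20*13 - 29*102 = -2698 = 96 (mod 127); 96^{-1} = 86 (mod 127).
Build f_{127,P'} and f_{127,Q'} via the 7-bit ladder of 127=1111111_2; evaluate at shifted divisors; quotient in F_{35146005657809^2}.
Result: e(P',Q') = 4865764991387 + 25704361023138*t.
e_{127}(P,Q) = (4865764991387 + 25704361023138*t)^{86} = 20576923201882 + 12029109719902*t.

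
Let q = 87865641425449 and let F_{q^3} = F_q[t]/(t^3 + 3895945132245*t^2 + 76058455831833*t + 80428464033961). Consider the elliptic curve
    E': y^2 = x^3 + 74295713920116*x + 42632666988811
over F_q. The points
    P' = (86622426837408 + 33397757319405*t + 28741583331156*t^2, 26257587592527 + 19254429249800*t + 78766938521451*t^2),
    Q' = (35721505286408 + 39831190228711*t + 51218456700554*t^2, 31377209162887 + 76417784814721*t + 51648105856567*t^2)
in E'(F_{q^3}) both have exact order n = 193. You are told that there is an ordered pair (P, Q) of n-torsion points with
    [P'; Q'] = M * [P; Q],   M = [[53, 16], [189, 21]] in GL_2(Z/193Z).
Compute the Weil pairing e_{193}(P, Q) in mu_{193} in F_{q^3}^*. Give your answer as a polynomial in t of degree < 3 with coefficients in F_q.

76327270013563 + 70464570080104*t + 39368795942257*t^2

Alternating bilinearity on E[193] (values in mu_{193} in F_{87865641425449^3}) gives e(P',Q') = e(P,Q)^det(M).
53*21 - 16*189 = -1911; reduced mod 193: det = 19, inverse 61.
Run Miller on y^2=x^3+74295713920116*x+42632666988811 over F_{87865641425449}: ladder 11000001 (8 bits); e = f_P(D_Q)/f_Q(D_P).
Miller gives e_{193}(P',Q') = 5165531177675 + 12244667755694*t + 58242842521955*t^2 in F_{87865641425449^3}.
e_{193}(P,Q) = (5165531177675 + 12244667755694*t + 58242842521955*t^2)^{61} = 76327270013563 + 70464570080104*t + 39368795942257*t^2.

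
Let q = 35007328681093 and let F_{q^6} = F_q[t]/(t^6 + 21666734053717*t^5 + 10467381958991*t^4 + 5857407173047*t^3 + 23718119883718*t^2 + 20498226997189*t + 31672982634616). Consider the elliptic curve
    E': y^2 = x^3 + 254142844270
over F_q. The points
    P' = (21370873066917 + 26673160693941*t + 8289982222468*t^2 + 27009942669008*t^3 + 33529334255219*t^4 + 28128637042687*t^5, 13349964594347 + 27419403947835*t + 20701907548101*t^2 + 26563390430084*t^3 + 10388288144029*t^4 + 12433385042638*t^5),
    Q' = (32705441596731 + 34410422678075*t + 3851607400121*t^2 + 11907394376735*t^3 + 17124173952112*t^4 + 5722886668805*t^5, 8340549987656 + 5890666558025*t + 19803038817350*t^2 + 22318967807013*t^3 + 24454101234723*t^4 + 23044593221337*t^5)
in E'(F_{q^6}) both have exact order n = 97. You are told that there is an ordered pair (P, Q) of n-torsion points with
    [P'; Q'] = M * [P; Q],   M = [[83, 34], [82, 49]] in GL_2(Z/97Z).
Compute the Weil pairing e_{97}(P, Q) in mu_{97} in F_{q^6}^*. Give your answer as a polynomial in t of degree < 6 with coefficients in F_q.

19060868543495 + 29021927205233*t + 26773766654644*t^2 + 24857146463537*t^3 + 29757396202304*t^4 + 32619084745881*t^5

Since e_{97}(P,P)=e_{97}(Q,Q)=1 and e_{97}(Q,P)=e_{97}(P,Q)^{-1}, expanding e_{97}(83*P + 34*Q,82*P + 49*Q) leaves e(P,Q)^det(M).
Inverting 18 mod 97: 27. Thus e_{97}(P,Q) = e(P',Q')^{27}.
Miller loop for e_{97} over F_{35007328681093^6}: bits of 97 = 1100001; 6 double steps + 2 add steps, l/v at each.
The quotient is 13774785891116 + 435784577012*t + 8340110729421*t^2 + 172994575284*t^3 + 26908302780189*t^4 + 23877628521381*t^5.
Raise to 27: e(P,Q) = 19060868543495 + 29021927205233*t + 26773766654644*t^2 + 24857146463537*t^3 + 29757396202304*t^4 + 32619084745881*t^5 in mu_{97}.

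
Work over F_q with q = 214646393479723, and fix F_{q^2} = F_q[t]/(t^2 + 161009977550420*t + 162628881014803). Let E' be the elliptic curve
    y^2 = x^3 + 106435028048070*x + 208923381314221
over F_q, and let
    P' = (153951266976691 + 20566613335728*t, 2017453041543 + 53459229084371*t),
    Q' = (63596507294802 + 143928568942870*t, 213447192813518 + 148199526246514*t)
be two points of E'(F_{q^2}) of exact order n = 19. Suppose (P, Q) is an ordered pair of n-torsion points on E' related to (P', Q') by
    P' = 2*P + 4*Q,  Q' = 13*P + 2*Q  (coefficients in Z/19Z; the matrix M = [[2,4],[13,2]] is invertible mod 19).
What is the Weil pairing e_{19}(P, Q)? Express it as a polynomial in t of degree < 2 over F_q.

Since e_{19}(P,P)=e_{19}(Q,Q)=1 and e_{19}(Q,P)=e_{19}(P,Q)^{-1}, expanding e_{19}(2*P + 4*Q,13*P + 2*Q) leaves e(P,Q)^det(M).
det M = 2*2 - 4*13 = -48 = 9 (mod 19); 9^{-1} = 17 (mod 19).
Double-and-add over 10011: 5-1 doublings, 3-1 additions; each step l_{T,T}/v_{2T} or l_{T,P'}/v at Q'+S for random S.
Miller gives e_{19}(P',Q') = 138322594260466 + 86815956183233*t in F_{214646393479723^2}.
Thus e_{19}(P,Q) = 51762954633056 + 23997712666317*t.

51762954633056 + 23997712666317*t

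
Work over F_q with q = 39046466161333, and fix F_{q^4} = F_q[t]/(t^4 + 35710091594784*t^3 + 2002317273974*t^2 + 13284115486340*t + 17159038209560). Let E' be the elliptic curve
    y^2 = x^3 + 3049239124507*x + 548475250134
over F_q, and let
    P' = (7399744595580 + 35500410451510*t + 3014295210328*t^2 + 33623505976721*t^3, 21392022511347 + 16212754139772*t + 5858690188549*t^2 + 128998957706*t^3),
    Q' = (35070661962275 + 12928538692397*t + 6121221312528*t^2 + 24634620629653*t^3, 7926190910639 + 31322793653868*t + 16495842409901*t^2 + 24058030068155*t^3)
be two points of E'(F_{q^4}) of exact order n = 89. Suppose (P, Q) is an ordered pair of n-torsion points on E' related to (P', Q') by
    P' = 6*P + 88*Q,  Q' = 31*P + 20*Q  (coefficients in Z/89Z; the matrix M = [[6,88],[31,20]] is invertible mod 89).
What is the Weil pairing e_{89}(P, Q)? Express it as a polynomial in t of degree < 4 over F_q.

2614889033977 + 26960992836649*t + 17830423641389*t^2 + 8490271333003*t^3

Since e_{89}(P,P)=e_{89}(Q,Q)=1 and e_{89}(Q,P)=e_{89}(P,Q)^{-1}, expanding e_{89}(6*P + 88*Q,31*P + 20*Q) leaves e(P,Q)^det(M).
det M = 6*20 - 88*31 = -2608 = 62 (mod 89); 62^{-1} = 56 (mod 89).
Run Miller on y^2=x^3+3049239124507*x+548475250134 over F_{39046466161333}: ladder 1011001 (7 bits); e = f_P(D_Q)/f_Q(D_P).
Result: e(P',Q') = 27475603644227 + 29946143846117*t + 35646745880266*t^2 + 16815710449315*t^3.
e_{89}(P,Q) = (27475603644227 + 29946143846117*t + 35646745880266*t^2 + 16815710449315*t^3)^{56} = 2614889033977 + 26960992836649*t + 17830423641389*t^2 + 8490271333003*t^3.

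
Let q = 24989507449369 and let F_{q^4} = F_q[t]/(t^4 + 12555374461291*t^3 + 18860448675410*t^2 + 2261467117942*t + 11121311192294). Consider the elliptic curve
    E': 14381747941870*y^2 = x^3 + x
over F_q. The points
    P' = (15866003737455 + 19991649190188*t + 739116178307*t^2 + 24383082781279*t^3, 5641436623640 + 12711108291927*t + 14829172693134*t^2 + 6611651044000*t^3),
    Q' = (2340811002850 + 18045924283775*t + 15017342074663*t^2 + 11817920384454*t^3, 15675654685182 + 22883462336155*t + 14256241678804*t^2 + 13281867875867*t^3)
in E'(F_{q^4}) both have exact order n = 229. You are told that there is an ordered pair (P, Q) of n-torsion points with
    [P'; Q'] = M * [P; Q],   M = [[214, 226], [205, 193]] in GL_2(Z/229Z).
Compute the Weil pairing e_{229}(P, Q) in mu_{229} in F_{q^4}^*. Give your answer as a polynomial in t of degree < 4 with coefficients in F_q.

The 229-Weil pairing on E[229] over F_{24989507449369} is alternating-bilinear: e_{229}(P',Q') = e_{229}(P,Q)^det(M).
det M = 214*193 - 226*205 = -5028 = 10 (mod 229); 10^{-1} = 23 (mod 229).
Undo Montgomery via alpha=0, beta=7975393047206: (a',b')=(6394421564548,0) over F_{24989507449369}.
Miller loop for e_{229} over F_{24989507449369^4}: bits of 229 = 11100101; 7 double steps + 4 add steps, l/v at each.
f_P(D_Q)/f_Q(D_P) = 4299078170086 + 22532021305077*t + 12874765706239*t^2 + 5813504483890*t^3.
Raise to 23: e(P,Q) = 24142499539932 + 24649407002882*t + 10904028942443*t^2 + 119025415900*t^3 in mu_{229}.

24142499539932 + 24649407002882*t + 10904028942443*t^2 + 119025415900*t^3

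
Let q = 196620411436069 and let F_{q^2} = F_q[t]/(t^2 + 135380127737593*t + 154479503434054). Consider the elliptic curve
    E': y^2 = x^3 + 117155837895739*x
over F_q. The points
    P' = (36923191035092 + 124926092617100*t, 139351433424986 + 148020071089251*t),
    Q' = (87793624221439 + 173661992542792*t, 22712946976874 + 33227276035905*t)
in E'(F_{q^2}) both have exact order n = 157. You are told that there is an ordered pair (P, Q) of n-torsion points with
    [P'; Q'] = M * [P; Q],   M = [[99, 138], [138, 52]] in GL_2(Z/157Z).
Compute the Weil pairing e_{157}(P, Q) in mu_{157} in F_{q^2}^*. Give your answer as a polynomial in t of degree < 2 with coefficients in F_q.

Alternating bilinearity on E[157] (values in mu_{157} in F_{196620411436069^2}) gives e(P',Q') = e(P,Q)^det(M).
So e_{157}(P,Q) = e_{157}(P',Q')^{104}, since 77*104 = 1 mod 157.
Run Miller on y^2=x^3+117155837895739*x over F_{196620411436069}: ladder 10011101 (8 bits); e = f_P(D_Q)/f_Q(D_P).
So e_{157}(P',Q') = 15705813620183 + 21886777991714*t.
(15705813620183 + 21886777991714*t)^{104} mod (196620411436069,f) = 71190588270077 + 195313632655398*t.

71190588270077 + 195313632655398*t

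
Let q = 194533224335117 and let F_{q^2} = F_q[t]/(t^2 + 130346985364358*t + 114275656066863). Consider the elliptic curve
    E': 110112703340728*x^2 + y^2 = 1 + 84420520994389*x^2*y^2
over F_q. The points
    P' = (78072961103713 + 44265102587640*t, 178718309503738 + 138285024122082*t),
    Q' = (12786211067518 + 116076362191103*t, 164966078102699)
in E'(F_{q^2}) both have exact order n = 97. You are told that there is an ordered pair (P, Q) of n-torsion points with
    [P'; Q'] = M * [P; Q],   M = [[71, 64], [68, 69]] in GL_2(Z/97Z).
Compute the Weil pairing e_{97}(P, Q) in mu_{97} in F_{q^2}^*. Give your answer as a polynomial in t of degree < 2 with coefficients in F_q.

The 97-Weil pairing on E[97] over F_{194533224335117} is alternating-bilinear: e_{97}(P',Q') = e_{97}(P,Q)^det(M).
So e_{97}(P,Q) = e_{97}(P',Q')^{36}, since 62*36 = 1 mod 97.
Edwards->Montgomery: u=(1+y)/(1-y), v=u/x -> 113509088316038v^2=u^3+u; then x_W=55056351670364u: y^2=x^3+156260858654194*x.
Miller loop for e_{97} over F_{194533224335117^2}: bits of 97 = 1100001; 6 double steps + 2 add steps, l/v at each.
e_{97}(P',Q') = 112259244541619 + 15965872931166*t.
Hence e(P,Q) = 121208961799281 + 94975402838738*t in F_{194533224335117^2}^*.

121208961799281 + 94975402838738*t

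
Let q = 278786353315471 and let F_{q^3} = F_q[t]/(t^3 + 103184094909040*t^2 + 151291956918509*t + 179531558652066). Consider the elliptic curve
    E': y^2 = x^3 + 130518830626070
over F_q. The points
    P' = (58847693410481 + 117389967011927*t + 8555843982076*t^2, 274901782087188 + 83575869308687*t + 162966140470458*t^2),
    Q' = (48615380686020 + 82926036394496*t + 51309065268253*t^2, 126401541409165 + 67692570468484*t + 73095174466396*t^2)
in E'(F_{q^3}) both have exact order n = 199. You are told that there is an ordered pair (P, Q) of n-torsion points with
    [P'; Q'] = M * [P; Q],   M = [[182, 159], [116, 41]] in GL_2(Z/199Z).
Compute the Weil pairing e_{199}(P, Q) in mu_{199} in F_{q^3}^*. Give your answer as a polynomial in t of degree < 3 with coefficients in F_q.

e_{199}(aP+bQ,cP+dQ) = e_{199}(P,Q)^(ad-bc); with (a,b,c,d)=(182,159,116,41) this gives the det-199 law.
Hence e(P,Q) = e(P',Q')^{43} where 43 = 162^{-1} mod 199.
Miller loop for e_{199} over F_{278786353315471^3}: bits of 199 = 11000111; 7 double steps + 4 add steps, l/v at each.
f_P(D_Q)/f_Q(D_P) = 191548410082105 + 242971728685301*t + 78109878423513*t^2.
Thus e_{199}(P,Q) = 100823706192317 + 249394581989889*t + 236237354128846*t^2.

100823706192317 + 249394581989889*t + 236237354128846*t^2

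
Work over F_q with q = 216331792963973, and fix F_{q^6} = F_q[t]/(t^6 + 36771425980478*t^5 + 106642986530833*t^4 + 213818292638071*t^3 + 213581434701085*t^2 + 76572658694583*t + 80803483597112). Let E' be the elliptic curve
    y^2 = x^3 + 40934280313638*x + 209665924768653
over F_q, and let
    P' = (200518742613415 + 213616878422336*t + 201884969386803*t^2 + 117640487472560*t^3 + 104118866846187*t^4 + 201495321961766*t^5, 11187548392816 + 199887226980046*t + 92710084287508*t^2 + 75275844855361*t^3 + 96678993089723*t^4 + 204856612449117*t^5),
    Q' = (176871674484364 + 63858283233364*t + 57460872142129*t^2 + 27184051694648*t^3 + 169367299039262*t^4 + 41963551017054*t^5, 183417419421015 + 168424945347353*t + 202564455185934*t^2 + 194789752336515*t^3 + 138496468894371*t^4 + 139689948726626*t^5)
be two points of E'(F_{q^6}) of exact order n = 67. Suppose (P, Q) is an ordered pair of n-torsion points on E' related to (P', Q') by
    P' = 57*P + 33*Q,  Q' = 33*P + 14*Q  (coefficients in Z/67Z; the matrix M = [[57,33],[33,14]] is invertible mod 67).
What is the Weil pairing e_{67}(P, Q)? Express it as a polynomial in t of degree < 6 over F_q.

151049658405939 + 190531689994519*t + 80684025988592*t^2 + 79342492868495*t^3 + 40819712064541*t^4 + 5581770750545*t^5

Since e_{67}(P,P)=e_{67}(Q,Q)=1 and e_{67}(Q,P)=e_{67}(P,Q)^{-1}, expanding e_{67}(57*P + 33*Q,33*P + 14*Q) leaves e(P,Q)^det(M).
det(M) mod 67 = 44; its inverse in (Z/67)^* is 32 (check: 44*32 mod 67 = 1).
Double-and-add over 1000011: 7-1 doublings, 3-1 additions; each step l_{T,T}/v_{2T} or l_{T,P'}/v at Q'+S for random S.
e_{67}(P',Q') = 161545337804114 + 215969008771635*t + 147427848736881*t^2 + 167156602858244*t^3 + 178531315484849*t^4 + 170055397284319*t^5.
Thus e_{67}(P,Q) = 151049658405939 + 190531689994519*t + 80684025988592*t^2 + 79342492868495*t^3 + 40819712064541*t^4 + 5581770750545*t^5.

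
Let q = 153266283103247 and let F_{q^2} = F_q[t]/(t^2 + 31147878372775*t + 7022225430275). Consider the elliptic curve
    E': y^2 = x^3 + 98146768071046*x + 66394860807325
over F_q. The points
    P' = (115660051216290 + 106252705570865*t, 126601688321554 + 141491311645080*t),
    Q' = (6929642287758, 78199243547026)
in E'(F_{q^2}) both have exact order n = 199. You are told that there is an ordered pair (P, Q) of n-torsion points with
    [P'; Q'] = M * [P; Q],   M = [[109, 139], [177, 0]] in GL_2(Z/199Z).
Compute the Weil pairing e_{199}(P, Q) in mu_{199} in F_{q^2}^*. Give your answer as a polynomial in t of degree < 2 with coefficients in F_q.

Under M = [[109,139],[177,0]] in GL_2(Z/199), e_{199}(P',Q') = e_{199}(P,Q)^(109*0-139*177 mod 199).
Hence e(P,Q) = e(P',Q')^{30} where 30 = 73^{-1} mod 199.
Run Miller on y^2=x^3+98146768071046*x+66394860807325 over F_{153266283103247}: ladder 11000111 (8 bits); e = f_P(D_Q)/f_Q(D_P).
f_P(D_Q)/f_Q(D_P) = 20976835131176 + 124579624432035*t.
(20976835131176 + 124579624432035*t)^{30} mod (153266283103247,f) = 65497968070449 + 66080015458625*t.

65497968070449 + 66080015458625*t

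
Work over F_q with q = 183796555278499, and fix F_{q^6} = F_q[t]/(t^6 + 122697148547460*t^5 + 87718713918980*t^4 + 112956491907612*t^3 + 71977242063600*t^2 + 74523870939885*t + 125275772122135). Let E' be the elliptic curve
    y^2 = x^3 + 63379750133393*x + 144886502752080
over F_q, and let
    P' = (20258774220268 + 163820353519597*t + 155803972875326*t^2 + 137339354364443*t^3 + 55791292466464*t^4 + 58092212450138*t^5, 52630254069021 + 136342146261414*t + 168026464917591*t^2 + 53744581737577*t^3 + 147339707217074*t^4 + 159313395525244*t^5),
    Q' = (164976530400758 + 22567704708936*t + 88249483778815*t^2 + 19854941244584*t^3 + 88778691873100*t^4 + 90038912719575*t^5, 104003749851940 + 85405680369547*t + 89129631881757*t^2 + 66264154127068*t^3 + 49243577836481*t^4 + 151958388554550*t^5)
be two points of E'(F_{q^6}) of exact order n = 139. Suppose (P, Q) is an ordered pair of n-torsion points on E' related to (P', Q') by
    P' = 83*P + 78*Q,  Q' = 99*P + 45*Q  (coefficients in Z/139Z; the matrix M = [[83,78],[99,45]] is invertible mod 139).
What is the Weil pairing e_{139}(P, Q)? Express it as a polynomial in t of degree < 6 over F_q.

146086204029256 + 125407577789764*t + 170800754627263*t^2 + 75385102295494*t^3 + 71628404946475*t^4 + 147647438410991*t^5

The 139-Weil pairing on E[139] over F_{183796555278499} is alternating-bilinear: e_{139}(P',Q') = e_{139}(P,Q)^det(M).
83*45 - 78*99 = -3987; reduced mod 139: det = 44, inverse 79.
Run Miller on y^2=x^3+63379750133393*x+144886502752080 over F_{183796555278499}: ladder 10001011 (8 bits); e = f_P(D_Q)/f_Q(D_P).
So e_{139}(P',Q') = 8610299590928 + 119333209552867*t + 64123639242507*t^2 + 142691404558563*t^3 + 136201961080892*t^4 + 22474560697859*t^5.
Finally e_{139}(P,Q) = 146086204029256 + 125407577789764*t + 170800754627263*t^2 + 75385102295494*t^3 + 71628404946475*t^4 + 147647438410991*t^5.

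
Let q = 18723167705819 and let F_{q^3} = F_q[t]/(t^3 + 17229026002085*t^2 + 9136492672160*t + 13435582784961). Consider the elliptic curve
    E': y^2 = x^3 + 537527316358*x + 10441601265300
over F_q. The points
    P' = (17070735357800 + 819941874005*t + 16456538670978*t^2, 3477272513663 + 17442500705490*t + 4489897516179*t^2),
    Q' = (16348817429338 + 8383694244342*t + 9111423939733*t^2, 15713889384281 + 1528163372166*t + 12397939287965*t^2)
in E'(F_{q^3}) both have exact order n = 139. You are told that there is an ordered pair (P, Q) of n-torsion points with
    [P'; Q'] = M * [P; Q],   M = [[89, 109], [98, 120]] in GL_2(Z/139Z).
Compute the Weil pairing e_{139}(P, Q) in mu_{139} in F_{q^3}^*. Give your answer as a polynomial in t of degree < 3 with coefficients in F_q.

e_{139}(aP+bQ,cP+dQ) = e_{139}(P,Q)^(ad-bc); with (a,b,c,d)=(89,109,98,120) this gives the det-139 law.
So e_{139}(P,Q) = e_{139}(P',Q')^{69}, since 137*69 = 1 mod 139.
Miller loop for e_{139} over F_{18723167705819^3}: bits of 139 = 10001011; 7 double steps + 3 add steps, l/v at each.
Miller gives e_{139}(P',Q') = 11597745340830 + 12438473627902*t + 8367454430946*t^2 in F_{18723167705819^3}.
e_{139}(P,Q) = (11597745340830 + 12438473627902*t + 8367454430946*t^2)^{69} = 12351747324850 + 730376675350*t + 1359803781273*t^2.

12351747324850 + 730376675350*t + 1359803781273*t^2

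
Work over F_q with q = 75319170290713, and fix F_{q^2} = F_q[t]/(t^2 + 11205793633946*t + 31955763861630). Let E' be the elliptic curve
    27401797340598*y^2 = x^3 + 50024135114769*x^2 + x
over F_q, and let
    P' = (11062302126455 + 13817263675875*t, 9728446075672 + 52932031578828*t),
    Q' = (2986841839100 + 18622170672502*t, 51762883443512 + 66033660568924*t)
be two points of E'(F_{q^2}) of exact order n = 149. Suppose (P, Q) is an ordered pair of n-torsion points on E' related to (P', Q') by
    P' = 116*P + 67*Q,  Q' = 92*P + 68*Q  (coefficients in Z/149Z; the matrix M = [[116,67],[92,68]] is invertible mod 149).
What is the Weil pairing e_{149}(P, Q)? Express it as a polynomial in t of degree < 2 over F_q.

e_{149}(aP+bQ,cP+dQ) = e_{149}(P,Q)^(ad-bc); with (a,b,c,d)=(116,67,92,68) this gives the det-149 law.
Inverting 85 mod 149: 142. Thus e_{149}(P,Q) = e(P',Q')^{142}.
Undo Montgomery via alpha=8259046456496, beta=35896011305857: (a',b')=(46615496815145,0) over F_{75319170290713}.
Miller loop for e_{149} over F_{75319170290713^2}: bits of 149 = 10010101; 7 double steps + 3 add steps, l/v at each.
Result: e(P',Q') = 54284908616485 + 64916655383882*t.
Thus e_{149}(P,Q) = 9760493836869 + 50303430039238*t.

9760493836869 + 50303430039238*t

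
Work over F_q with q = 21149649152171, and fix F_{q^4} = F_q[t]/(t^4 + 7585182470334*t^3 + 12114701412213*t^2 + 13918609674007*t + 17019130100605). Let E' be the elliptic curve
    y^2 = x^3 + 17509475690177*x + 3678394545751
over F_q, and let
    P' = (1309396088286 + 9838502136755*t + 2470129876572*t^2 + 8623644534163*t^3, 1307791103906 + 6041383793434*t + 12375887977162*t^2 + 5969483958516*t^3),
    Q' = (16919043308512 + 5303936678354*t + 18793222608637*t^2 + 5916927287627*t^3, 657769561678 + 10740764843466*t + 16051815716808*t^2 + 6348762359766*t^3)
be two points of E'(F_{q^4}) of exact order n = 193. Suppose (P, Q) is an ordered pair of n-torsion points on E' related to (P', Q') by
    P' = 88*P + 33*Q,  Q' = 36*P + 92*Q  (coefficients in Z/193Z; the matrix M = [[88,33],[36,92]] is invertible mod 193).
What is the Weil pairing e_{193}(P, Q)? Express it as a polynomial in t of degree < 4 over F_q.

12539546712892 + 11262972693131*t + 4711422986137*t^2 + 11025624113108*t^3

e_{193}(aP+bQ,cP+dQ) = e_{193}(P,Q)^(ad-bc); with (a,b,c,d)=(88,33,36,92) this gives the det-193 law.
So e_{193}(P,Q) = e_{193}(P',Q')^{82}, since 153*82 = 1 mod 193.
Double-and-add over 11000001: 8-1 doublings, 3-1 additions; each step l_{T,T}/v_{2T} or l_{T,P'}/v at Q'+S for random S.
e_{193}(P',Q') = 15191696457847 + 17205933584820*t + 19494504201768*t^2 + 18312406878729*t^3.
Raise to 82: e(P,Q) = 12539546712892 + 11262972693131*t + 4711422986137*t^2 + 11025624113108*t^3 in mu_{193}.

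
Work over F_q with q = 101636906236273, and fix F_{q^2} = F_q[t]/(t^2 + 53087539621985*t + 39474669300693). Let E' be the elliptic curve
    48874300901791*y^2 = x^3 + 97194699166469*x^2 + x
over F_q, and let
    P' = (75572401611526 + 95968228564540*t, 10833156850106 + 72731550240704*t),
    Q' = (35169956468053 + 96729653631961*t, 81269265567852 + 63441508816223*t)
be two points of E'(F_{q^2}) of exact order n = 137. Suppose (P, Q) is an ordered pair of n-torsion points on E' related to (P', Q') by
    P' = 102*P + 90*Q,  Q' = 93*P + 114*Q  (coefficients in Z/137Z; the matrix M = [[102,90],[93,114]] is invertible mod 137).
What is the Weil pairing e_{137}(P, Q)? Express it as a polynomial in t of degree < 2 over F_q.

3977332492280 + 86752572463291*t

Under M = [[102,90],[93,114]] in GL_2(Z/137), e_{137}(P',Q') = e_{137}(P,Q)^(102*114-90*93 mod 137).
102*114 - 90*93 = 3258; reduced mod 137: det = 107, inverse 105.
Montgomery->Weierstrass: x_W = 33129150099039*x+54490932863251, y_W=33129150099039*y on F_{101636906236273}; lands on y^2=x^3+63532043696694*x+97294520243426.
Build f_{137,P'} and f_{137,Q'} via the 8-bit ladder of 137=10001001_2; evaluate at shifted divisors; quotient in F_{101636906236273^2}.
Result: e(P',Q') = 25304287946484 + 27680613655061*t.
Finally e_{137}(P,Q) = 3977332492280 + 86752572463291*t.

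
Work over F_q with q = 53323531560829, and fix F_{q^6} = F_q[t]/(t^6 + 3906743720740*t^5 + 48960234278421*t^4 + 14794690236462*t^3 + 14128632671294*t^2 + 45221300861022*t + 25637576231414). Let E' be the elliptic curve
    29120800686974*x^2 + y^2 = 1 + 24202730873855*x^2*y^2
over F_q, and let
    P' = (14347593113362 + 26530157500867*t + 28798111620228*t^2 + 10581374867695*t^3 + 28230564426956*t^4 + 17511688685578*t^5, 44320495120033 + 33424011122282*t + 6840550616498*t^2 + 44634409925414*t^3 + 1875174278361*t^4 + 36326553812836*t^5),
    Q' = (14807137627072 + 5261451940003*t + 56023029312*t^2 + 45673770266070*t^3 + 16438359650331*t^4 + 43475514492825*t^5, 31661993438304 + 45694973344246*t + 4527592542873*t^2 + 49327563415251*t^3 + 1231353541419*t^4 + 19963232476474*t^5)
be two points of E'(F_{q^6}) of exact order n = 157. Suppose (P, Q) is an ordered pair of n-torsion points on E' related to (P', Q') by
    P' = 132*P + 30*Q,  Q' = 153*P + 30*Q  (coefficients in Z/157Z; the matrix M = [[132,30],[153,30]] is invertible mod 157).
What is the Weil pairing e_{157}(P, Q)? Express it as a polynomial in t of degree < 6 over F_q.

46080900376633 + 11578205672802*t + 18579700905257*t^2 + 4225221630132*t^3 + 40246981101309*t^4 + 31363377376928*t^5

e_{157} is bilinear + alternating on E[157], so e_{157}(132*P + 30*Q, 153*P + 30*Q) = e_{157}(P,Q)^(132*30-30*153).
Inverting 155 mod 157: 78. Thus e_{157}(P,Q) = e(P',Q')^{78}.
Map (x,y)_Ed via u=(1+y)/(1-y), v=(1+y)/((1-y)x) to Montgomery A=0,B=10395828628613; then to (a',b')=(1187839269863,0).
Build f_{157,P'} and f_{157,Q'} via the 8-bit ladder of 157=10011101_2; evaluate at shifted divisors; quotient in F_{53323531560829^6}.
So e_{157}(P',Q') = 46691796182914 + 43563934209104*t + 44970001625581*t^2 + 8903960440586*t^3 + 20916780672476*t^4 + 51899894887059*t^5.
Thus e_{157}(P,Q) = 46080900376633 + 11578205672802*t + 18579700905257*t^2 + 4225221630132*t^3 + 40246981101309*t^4 + 31363377376928*t^5.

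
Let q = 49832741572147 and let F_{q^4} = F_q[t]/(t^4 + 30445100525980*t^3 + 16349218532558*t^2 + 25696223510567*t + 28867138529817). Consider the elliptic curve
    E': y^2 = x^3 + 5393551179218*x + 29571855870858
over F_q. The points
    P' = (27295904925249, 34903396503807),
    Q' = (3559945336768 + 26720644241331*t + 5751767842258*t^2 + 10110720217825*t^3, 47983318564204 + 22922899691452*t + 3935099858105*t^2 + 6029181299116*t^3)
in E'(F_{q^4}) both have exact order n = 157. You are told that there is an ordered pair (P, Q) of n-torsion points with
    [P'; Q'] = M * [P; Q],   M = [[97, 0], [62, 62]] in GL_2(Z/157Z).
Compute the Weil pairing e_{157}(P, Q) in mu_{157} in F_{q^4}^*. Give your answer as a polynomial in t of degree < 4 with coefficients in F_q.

12449348547270 + 31148749570300*t + 2322184370647*t^2 + 18018744314205*t^3

Alternating bilinearity on E[157] (values in mu_{157} in F_{49832741572147^4}) gives e(P',Q') = e(P,Q)^det(M).
Inverting 48 mod 157: 36. Thus e_{157}(P,Q) = e(P',Q')^{36}.
Build f_{157,P'} and f_{157,Q'} via the 8-bit ladder of 157=10011101_2; evaluate at shifted divisors; quotient in F_{49832741572147^4}.
f_P(D_Q)/f_Q(D_P) = 41416682902036 + 10712059426067*t + 6946413374707*t^2 + 933425709130*t^3.
Hence e(P,Q) = 12449348547270 + 31148749570300*t + 2322184370647*t^2 + 18018744314205*t^3 in F_{49832741572147^4}^*.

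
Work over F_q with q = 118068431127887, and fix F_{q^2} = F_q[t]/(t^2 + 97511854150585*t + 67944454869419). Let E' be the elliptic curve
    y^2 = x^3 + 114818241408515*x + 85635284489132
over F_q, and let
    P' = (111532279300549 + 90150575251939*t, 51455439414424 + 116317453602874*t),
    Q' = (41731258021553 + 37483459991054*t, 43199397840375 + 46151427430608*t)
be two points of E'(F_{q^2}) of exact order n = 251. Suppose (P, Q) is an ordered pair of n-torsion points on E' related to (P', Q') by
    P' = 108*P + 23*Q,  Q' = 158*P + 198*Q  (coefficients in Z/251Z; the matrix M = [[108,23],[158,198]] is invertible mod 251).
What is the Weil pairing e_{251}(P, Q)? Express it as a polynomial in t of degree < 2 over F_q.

Alternating bilinearity on E[251] (values in mu_{251} in F_{118068431127887^2}) gives e(P',Q') = e(P,Q)^det(M).
Hence e(P,Q) = e(P',Q')^{152} where 152 = 180^{-1} mod 251.
Double-and-add over 11111011: 8-1 doublings, 7-1 additions; each step l_{T,T}/v_{2T} or l_{T,P'}/v at Q'+S for random S.
e_{251}(P',Q') = 24879381829681 + 77124646308965*t.
(24879381829681 + 77124646308965*t)^{152} mod (118068431127887,f) = 80116268712135 + 107019606359011*t.

80116268712135 + 107019606359011*t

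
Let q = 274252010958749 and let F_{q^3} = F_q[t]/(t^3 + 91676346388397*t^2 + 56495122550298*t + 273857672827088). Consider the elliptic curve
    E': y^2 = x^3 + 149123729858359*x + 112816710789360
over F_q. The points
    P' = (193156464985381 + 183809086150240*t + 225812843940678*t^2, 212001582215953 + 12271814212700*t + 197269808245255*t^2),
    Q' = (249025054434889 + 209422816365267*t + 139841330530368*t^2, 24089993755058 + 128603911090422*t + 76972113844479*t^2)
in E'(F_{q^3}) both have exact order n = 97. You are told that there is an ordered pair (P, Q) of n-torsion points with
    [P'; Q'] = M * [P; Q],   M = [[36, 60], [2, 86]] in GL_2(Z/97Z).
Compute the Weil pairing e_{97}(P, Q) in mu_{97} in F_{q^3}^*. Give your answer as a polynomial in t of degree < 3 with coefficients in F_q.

147283089754025 + 62715646952439*t + 8887112669270*t^2

The 97-Weil pairing on E[97] over F_{274252010958749} is alternating-bilinear: e_{97}(P',Q') = e_{97}(P,Q)^det(M).
Hence e(P,Q) = e(P',Q')^{25} where 25 = 66^{-1} mod 97.
Double-and-add over 1100001: 7-1 doublings, 3-1 additions; each step l_{T,T}/v_{2T} or l_{T,P'}/v at Q'+S for random S.
Result: e(P',Q') = 88446030154116 + 265861164737277*t + 11499212736005*t^2.
Hence e(P,Q) = 147283089754025 + 62715646952439*t + 8887112669270*t^2 in F_{274252010958749^3}^*.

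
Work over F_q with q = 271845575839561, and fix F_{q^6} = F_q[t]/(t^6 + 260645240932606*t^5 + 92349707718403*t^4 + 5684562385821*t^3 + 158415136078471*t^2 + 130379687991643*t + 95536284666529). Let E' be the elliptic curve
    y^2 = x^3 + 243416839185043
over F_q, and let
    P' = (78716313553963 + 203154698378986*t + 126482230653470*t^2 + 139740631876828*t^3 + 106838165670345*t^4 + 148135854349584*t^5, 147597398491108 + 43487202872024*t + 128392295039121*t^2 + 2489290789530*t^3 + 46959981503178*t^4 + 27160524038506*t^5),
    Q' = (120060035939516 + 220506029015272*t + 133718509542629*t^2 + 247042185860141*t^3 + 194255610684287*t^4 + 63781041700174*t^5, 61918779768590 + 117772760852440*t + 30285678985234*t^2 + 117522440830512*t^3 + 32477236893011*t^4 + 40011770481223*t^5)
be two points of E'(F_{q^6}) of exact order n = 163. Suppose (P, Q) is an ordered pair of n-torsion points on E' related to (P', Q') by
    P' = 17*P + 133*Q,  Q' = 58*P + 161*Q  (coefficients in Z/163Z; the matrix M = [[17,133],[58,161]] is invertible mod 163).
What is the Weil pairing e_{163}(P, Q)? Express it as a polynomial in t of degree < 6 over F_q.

78811480729291 + 47037202824597*t + 155394160084987*t^2 + 157795329232035*t^3 + 104433960734967*t^4 + 251930634288760*t^5

The 163-Weil pairing on E[163] over F_{271845575839561} is alternating-bilinear: e_{163}(P',Q') = e_{163}(P,Q)^det(M).
17*161 - 133*58 = -4977; reduced mod 163: det = 76, inverse 148.
Build f_{163,P'} and f_{163,Q'} via the 8-bit ladder of 163=10100011_2; evaluate at shifted divisors; quotient in F_{271845575839561^6}.
Result: e(P',Q') = 255796772546650 + 17294258739034*t + 201230782941420*t^2 + 203938374779470*t^3 + 140339096130355*t^4 + 220693891309933*t^5.
Raise to 148: e(P,Q) = 78811480729291 + 47037202824597*t + 155394160084987*t^2 + 157795329232035*t^3 + 104433960734967*t^4 + 251930634288760*t^5 in mu_{163}.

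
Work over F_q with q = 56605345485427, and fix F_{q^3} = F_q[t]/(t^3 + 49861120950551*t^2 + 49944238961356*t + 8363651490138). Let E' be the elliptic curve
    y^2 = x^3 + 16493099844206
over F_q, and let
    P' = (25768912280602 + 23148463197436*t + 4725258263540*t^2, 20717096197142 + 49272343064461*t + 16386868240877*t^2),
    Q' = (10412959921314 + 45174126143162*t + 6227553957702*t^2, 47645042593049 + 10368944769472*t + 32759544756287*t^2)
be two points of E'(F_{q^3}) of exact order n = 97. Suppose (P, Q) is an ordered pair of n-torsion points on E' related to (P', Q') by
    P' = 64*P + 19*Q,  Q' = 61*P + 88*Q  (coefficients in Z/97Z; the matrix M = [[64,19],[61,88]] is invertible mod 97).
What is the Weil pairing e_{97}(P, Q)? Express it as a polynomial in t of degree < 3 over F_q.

23409563295110 + 11597970527656*t + 36398824216855*t^2

Since e_{97}(P,P)=e_{97}(Q,Q)=1 and e_{97}(Q,P)=e_{97}(P,Q)^{-1}, expanding e_{97}(64*P + 19*Q,61*P + 88*Q) leaves e(P,Q)^det(M).
So e_{97}(P,Q) = e_{97}(P',Q')^{53}, since 11*53 = 1 mod 97.
Double-and-add over 1100001: 7-1 doublings, 3-1 additions; each step l_{T,T}/v_{2T} or l_{T,P'}/v at Q'+S for random S.
e_{97}(P',Q') = 8303304549126 + 13675856978346*t + 14420511871564*t^2.
e_{97}(P,Q) = (8303304549126 + 13675856978346*t + 14420511871564*t^2)^{53} = 23409563295110 + 11597970527656*t + 36398824216855*t^2.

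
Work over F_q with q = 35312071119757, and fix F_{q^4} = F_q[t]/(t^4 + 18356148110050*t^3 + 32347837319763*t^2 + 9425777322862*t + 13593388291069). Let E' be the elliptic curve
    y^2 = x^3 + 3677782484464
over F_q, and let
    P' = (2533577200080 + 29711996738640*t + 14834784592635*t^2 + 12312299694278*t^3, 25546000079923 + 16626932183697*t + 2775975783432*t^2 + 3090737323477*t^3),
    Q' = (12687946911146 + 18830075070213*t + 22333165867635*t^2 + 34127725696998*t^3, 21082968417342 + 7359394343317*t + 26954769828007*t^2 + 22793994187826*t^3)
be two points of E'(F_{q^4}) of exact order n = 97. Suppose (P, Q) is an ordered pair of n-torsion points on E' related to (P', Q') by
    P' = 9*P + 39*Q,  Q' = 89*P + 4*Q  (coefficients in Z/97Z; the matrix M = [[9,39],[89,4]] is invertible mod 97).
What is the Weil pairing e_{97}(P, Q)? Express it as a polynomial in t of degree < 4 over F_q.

9218836502408 + 20624018466636*t + 1492254682821*t^2 + 517403787522*t^3

Since e_{97}(P,P)=e_{97}(Q,Q)=1 and e_{97}(Q,P)=e_{97}(P,Q)^{-1}, expanding e_{97}(9*P + 39*Q,89*P + 4*Q) leaves e(P,Q)^det(M).
Hence e(P,Q) = e(P',Q')^{80} where 80 = 57^{-1} mod 97.
7-bit Miller (1100001) on E'/F_{35312071119757} with a'=0, b'=3677782484464: accumulate tangent/chord ratios at Q'+S and P'+S'.
e_{97}(P',Q') = 2585447885119 + 26846400566586*t + 26694457889973*t^2 + 25345592494183*t^3.
Hence e(P,Q) = 9218836502408 + 20624018466636*t + 1492254682821*t^2 + 517403787522*t^3 in F_{35312071119757^4}^*.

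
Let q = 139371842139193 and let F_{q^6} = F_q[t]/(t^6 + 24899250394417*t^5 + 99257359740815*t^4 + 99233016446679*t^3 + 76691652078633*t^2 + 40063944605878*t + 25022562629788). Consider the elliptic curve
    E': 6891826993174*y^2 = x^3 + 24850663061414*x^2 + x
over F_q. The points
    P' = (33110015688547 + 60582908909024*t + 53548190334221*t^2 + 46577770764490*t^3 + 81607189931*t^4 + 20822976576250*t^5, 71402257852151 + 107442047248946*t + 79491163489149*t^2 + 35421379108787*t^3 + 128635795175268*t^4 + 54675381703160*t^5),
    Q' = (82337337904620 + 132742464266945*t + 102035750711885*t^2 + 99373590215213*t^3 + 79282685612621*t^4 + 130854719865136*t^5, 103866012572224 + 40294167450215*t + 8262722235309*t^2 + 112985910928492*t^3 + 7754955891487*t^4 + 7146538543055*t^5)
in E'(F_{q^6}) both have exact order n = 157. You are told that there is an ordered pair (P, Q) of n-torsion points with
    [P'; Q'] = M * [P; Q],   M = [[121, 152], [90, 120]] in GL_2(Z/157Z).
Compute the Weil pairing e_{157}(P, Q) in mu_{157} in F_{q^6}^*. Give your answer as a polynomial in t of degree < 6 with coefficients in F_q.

71228478488918 + 48196559782404*t + 99818817873898*t^2 + 101834855668238*t^3 + 96099190740648*t^4 + 90713551352333*t^5

Under M = [[121,152],[90,120]] in GL_2(Z/157), e_{157}(P',Q') = e_{157}(P,Q)^(121*120-152*90 mod 157).
Hence e(P,Q) = e(P',Q')^{20} where 20 = 55^{-1} mod 157.
Set x_W=56263460094256*u+7583242991370, y_W=56263460094256*v; then E': y_W^2=x_W^3+56860079887610*x_W.
8-bit Miller (10011101) on E'/F_{139371842139193} with a'=56860079887610, b'=0: accumulate tangent/chord ratios at Q'+S and P'+S'.
e_{157}(P',Q') = 90559936981445 + 104383141239837*t + 12579552218609*t^2 + 88206240506099*t^3 + 125174130780784*t^4 + 98297056145518*t^5.
Hence e(P,Q) = 71228478488918 + 48196559782404*t + 99818817873898*t^2 + 101834855668238*t^3 + 96099190740648*t^4 + 90713551352333*t^5 in F_{139371842139193^6}^*.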